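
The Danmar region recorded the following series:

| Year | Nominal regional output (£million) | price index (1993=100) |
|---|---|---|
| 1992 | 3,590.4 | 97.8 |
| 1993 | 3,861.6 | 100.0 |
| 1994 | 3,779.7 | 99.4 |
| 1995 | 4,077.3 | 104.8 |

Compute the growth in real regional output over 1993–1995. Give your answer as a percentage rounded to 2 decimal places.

0.75%

Real regional output 1993 = 3861.6/1.000 = 3861.60.
Real regional output 1995 = 4077.3/1.048 = 3890.55.
Change = 3890.55/3861.60 − 1 = 0.0075.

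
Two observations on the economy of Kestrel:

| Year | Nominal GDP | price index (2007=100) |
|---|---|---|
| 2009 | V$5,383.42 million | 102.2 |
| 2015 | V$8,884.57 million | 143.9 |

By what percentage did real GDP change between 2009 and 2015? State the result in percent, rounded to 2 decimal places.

Real GDP 2009 = 5383.42 / 1.022 = 5267.53.
Real GDP 2015 = 8884.57 / 1.439 = 6174.13.
Real growth = 6174.13 / 5267.53 − 1 = 0.1721.

17.21%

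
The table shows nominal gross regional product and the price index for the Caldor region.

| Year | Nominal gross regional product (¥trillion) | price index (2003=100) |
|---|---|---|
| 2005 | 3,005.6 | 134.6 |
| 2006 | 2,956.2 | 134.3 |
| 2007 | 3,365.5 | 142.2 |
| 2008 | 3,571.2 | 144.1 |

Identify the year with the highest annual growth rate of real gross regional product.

2007

2006: real = 2956.2/1.343 = 2201.19; growth vs 2005 (2232.99) = -1.42%.
2007: real = 3365.5/1.422 = 2366.74; growth vs 2006 (2201.19) = 7.52%.
2008: real = 3571.2/1.441 = 2478.28; growth vs 2007 (2366.74) = 4.71%.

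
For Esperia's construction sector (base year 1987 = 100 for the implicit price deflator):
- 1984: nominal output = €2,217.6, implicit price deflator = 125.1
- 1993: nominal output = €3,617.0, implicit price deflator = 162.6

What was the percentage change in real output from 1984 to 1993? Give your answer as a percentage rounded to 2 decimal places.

Deflate each year: 1984 → 2217.6/1.251 = 1772.66; 1993 → 3617.0/1.626 = 2224.48.
So real output changed by 2224.48/1772.66 − 1 = 0.2549, i.e. 25.49%.

25.49%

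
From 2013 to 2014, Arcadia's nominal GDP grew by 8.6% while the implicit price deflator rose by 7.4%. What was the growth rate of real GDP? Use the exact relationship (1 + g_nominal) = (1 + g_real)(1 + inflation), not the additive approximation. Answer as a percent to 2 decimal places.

1.12%

(1 + g_nom) = (1 + g_real)(1 + π), so g_real = 1.0860 / 1.0740 − 1 = 0.01117.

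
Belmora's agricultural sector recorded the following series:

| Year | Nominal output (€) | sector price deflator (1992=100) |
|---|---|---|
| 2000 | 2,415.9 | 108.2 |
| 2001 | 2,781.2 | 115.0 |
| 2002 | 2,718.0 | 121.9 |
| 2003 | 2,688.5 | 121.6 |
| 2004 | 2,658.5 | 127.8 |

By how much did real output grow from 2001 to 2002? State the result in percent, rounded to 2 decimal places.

Real output 2001 = 2781.2/1.150 = 2418.43.
Real output 2002 = 2718.0/1.219 = 2229.70.
Change = 2229.70/2418.43 − 1 = -0.0780.

-7.80%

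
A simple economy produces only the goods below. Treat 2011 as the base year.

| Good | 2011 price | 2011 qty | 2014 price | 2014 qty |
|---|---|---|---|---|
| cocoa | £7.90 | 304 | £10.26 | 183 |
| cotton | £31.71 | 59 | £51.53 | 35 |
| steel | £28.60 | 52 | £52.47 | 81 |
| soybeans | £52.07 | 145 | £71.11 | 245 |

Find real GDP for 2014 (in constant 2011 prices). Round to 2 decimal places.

Real GDP 2014 = Σ (p_2011 × q_2014) = 7.90·183 + 31.71·35 + 28.60·81 + 52.07·245 = 17629.30.

£17629.30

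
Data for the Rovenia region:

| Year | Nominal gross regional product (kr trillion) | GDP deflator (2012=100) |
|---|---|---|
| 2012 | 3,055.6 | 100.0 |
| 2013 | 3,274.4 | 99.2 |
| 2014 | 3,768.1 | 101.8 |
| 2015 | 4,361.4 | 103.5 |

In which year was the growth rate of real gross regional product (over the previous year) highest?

2013: real = 3274.4/0.992 = 3300.81; growth vs 2012 (3055.60) = 8.02%.
2014: real = 3768.1/1.018 = 3701.47; growth vs 2013 (3300.81) = 12.14%.
2015: real = 4361.4/1.035 = 4213.91; growth vs 2014 (3701.47) = 13.84%.

2015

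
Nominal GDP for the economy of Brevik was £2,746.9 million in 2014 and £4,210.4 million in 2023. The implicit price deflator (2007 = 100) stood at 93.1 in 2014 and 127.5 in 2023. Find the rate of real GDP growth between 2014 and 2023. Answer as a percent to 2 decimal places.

11.92%

Real GDP 2014 = 2746.9 / 0.931 = 2950.48.
Real GDP 2023 = 4210.4 / 1.275 = 3302.27.
Real growth = 3302.27 / 2950.48 − 1 = 0.1192.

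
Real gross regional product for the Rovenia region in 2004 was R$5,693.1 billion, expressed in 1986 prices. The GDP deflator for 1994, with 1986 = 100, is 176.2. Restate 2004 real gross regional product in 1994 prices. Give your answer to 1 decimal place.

R$10,031.2 billion

Real gross regional product in 1994 prices = Real gross regional product in 1986 prices × (P_1994/P_1986) = 5693.1 × 1.762 = 10031.24.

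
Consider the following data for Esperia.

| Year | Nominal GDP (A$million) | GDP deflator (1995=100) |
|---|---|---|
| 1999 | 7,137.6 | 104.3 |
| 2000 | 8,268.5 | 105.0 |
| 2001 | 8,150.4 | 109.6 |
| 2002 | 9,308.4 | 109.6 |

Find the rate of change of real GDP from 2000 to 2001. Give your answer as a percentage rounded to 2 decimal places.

Real GDP 2000 = 8268.5/1.050 = 7874.76.
Real GDP 2001 = 8150.4/1.096 = 7436.50.
Change = 7436.50/7874.76 − 1 = -0.0557.

-5.57%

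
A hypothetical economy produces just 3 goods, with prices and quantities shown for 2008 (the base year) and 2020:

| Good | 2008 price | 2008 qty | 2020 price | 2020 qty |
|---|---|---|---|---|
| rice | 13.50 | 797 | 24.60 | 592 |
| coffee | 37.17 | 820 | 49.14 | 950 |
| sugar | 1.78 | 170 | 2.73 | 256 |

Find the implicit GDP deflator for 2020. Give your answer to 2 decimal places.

141.56

Nominal GDP 2020 = 24.60·592 + 49.14·950 + 2.73·256 = 61945.08.
Real GDP 2020 (at 2008 prices) = 13.50·592 + 37.17·950 + 1.78·256 = 43759.18.
Deflator = Nominal/Real × 100 = 61945.08/43759.18 × 100 = 141.559.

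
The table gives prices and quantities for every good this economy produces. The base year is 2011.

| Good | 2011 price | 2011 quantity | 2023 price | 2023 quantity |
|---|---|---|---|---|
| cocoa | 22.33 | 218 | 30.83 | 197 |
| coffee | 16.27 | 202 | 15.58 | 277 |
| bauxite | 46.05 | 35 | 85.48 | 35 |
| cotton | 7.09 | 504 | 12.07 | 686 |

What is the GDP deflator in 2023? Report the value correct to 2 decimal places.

140.83

Nominal GDP 2023 = 30.83·197 + 15.58·277 + 85.48·35 + 12.07·686 = 21660.99.
Real GDP 2023 (at 2011 prices) = 22.33·197 + 16.27·277 + 46.05·35 + 7.09·686 = 15381.29.
Deflator = Nominal/Real × 100 = 21660.99/15381.29 × 100 = 140.827.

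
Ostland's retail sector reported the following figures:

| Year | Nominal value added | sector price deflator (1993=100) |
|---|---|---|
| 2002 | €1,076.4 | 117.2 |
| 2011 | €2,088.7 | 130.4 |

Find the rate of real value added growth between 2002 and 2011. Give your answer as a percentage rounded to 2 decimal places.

74.40%

Real value added 2002 = 1076.4 / 1.172 = 918.43.
Real value added 2011 = 2088.7 / 1.304 = 1601.76.
Real growth = 1601.76 / 918.43 − 1 = 0.7440.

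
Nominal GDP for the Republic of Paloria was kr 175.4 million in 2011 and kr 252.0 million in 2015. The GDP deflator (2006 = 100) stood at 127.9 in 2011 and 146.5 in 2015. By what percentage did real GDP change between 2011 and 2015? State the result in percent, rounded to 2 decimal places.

Deflate each year: 2011 → 175.4/1.279 = 137.14; 2015 → 252.0/1.465 = 172.01.
So real GDP changed by 172.01/137.14 − 1 = 0.2543, i.e. 25.43%.

25.43%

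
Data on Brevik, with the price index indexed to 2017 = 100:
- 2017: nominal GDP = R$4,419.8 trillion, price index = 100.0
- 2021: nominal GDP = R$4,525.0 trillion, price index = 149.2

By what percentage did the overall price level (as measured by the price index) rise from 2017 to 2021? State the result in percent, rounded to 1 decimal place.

49.2%

Price-level change = 149.2 / 100.0 − 1 = 0.4920.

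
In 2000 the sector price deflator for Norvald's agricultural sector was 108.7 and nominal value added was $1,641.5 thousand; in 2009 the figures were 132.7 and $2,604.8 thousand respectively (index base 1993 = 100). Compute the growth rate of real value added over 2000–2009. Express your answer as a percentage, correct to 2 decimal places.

29.98%

Deflate each year: 2000 → 1641.5/1.087 = 1510.12; 2009 → 2604.8/1.327 = 1962.92.
So real value added changed by 1962.92/1510.12 − 1 = 0.2998, i.e. 29.98%.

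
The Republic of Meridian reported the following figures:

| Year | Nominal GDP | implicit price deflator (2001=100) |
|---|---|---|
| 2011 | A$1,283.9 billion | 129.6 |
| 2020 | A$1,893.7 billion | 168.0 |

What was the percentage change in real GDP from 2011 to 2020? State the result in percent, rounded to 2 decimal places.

Deflate each year: 2011 → 1283.9/1.296 = 990.66; 2020 → 1893.7/1.680 = 1127.20.
So real GDP changed by 1127.20/990.66 − 1 = 0.1378, i.e. 13.78%.

13.78%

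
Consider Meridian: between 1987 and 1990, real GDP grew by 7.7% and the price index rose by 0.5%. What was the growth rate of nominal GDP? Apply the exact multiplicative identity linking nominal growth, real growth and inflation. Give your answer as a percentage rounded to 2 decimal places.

8.24%

(1 + g_nom) = (1 + g_real)(1 + π) = 1.0770 × 1.0050 = 1.08239.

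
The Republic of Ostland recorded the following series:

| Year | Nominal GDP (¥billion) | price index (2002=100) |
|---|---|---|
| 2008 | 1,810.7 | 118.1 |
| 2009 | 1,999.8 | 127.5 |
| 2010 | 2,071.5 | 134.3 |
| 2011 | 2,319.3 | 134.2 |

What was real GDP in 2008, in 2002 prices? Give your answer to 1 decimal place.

Real GDP 2008 = 1810.7 / 1.181 = 1533.19.

¥1,533.2 billion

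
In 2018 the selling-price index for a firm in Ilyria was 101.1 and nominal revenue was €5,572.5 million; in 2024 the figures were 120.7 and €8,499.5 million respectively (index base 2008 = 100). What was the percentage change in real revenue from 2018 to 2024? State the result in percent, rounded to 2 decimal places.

Deflate each year: 2018 → 5572.5/1.011 = 5511.87; 2024 → 8499.5/1.207 = 7041.84.
So real revenue changed by 7041.84/5511.87 − 1 = 0.2776, i.e. 27.76%.

27.76%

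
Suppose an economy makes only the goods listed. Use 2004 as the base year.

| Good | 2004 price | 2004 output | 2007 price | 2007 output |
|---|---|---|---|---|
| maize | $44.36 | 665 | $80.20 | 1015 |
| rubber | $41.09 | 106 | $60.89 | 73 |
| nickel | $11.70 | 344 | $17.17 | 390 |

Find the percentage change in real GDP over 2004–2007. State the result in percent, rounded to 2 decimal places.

38.83%

Real GDP 2004 = Nominal GDP 2004 = 44.36·665 + 41.09·106 + 11.70·344 = 37879.74.
Real GDP 2007 (at 2004 prices) = 44.36·1015 + 41.09·73 + 11.70·390 = 52587.97.
Real growth = 52587.97/37879.74 − 1 = 0.3883.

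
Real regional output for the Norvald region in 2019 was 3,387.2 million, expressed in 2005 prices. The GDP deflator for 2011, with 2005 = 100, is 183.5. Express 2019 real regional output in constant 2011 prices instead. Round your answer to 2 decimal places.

Real regional output in 2011 prices = Real regional output in 2005 prices × (P_2011/P_2005) = 3387.2 × 1.835 = 6215.51.

6,215.51 million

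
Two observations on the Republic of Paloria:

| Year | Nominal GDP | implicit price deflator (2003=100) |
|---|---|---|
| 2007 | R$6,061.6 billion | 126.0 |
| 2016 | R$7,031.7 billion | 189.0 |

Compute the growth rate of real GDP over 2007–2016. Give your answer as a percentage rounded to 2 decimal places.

-22.66%

Deflate each year: 2007 → 6061.6/1.260 = 4810.79; 2016 → 7031.7/1.890 = 3720.48.
So real GDP changed by 3720.48/4810.79 − 1 = -0.2266, i.e. -22.66%.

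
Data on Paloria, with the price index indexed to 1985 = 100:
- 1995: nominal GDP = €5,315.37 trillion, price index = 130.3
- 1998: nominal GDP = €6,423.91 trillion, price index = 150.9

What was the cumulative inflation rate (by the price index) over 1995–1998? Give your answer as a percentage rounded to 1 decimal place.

15.8%

Price-level change = 150.9 / 130.3 − 1 = 0.1581.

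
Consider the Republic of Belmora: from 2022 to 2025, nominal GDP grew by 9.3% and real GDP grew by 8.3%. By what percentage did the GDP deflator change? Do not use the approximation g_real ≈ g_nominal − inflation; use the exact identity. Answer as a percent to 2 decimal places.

0.92%

(1 + g_nom) = (1 + g_real)(1 + π), so π = 1.0930 / 1.0830 − 1 = 0.00923.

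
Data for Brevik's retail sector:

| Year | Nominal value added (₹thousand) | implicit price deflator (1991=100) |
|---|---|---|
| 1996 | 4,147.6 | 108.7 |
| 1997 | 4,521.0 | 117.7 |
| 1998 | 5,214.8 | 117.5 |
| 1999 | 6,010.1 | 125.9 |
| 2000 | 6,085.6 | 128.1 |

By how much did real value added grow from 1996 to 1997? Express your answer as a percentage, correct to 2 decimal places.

Real value added 1996 = 4147.6/1.087 = 3815.64.
Real value added 1997 = 4521.0/1.177 = 3841.12.
Change = 3841.12/3815.64 − 1 = 0.0067.

0.67%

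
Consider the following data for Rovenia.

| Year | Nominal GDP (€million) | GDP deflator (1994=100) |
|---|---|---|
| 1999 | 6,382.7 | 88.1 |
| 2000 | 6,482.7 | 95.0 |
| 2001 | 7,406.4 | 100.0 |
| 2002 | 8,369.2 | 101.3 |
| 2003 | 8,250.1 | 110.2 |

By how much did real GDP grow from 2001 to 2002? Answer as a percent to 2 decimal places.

Real GDP 2001 = 7406.4/1.000 = 7406.40.
Real GDP 2002 = 8369.2/1.013 = 8261.80.
Change = 8261.80/7406.40 − 1 = 0.1155.

11.55%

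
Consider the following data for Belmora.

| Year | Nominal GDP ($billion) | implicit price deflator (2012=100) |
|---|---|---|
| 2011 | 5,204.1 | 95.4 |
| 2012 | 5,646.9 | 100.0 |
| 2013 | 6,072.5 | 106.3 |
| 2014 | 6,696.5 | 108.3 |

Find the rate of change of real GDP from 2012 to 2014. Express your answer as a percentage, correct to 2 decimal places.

Real GDP 2012 = 5646.9/1.000 = 5646.90.
Real GDP 2014 = 6696.5/1.083 = 6183.29.
Change = 6183.29/5646.90 − 1 = 0.0950.

9.50%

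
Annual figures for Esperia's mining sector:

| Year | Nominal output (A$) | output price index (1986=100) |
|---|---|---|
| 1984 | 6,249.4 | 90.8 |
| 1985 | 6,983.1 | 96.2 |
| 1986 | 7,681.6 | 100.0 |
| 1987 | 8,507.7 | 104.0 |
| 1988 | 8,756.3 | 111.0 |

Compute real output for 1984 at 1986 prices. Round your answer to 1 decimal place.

Real output 1984 = 6249.4 / 0.908 = 6882.60.

A$6,882.6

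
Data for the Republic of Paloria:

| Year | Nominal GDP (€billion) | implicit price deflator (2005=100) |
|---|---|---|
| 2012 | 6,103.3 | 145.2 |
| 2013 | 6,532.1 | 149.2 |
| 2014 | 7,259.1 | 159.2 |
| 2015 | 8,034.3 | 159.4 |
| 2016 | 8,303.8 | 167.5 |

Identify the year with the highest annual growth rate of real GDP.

2015

2013: real = 6532.1/1.492 = 4378.08; growth vs 2012 (4203.37) = 4.16%.
2014: real = 7259.1/1.592 = 4559.74; growth vs 2013 (4378.08) = 4.15%.
2015: real = 8034.3/1.594 = 5040.34; growth vs 2014 (4559.74) = 10.54%.
2016: real = 8303.8/1.675 = 4957.49; growth vs 2015 (5040.34) = -1.64%.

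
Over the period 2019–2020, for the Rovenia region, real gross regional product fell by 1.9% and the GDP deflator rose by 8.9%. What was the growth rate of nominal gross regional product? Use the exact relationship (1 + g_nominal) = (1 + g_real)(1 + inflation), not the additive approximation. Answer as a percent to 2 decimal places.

(1 + g_nom) = (1 + g_real)(1 + π) = 0.9810 × 1.0890 = 1.06831.

6.83%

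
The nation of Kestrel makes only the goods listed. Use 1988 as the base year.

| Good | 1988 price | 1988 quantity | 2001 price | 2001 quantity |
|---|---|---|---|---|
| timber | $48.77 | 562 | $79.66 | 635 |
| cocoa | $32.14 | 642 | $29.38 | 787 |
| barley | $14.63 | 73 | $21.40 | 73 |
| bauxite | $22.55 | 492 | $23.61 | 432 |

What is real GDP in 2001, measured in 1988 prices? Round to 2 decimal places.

$67072.72

Real GDP 2001 = Σ (p_1988 × q_2001) = 48.77·635 + 32.14·787 + 14.63·73 + 22.55·432 = 67072.72.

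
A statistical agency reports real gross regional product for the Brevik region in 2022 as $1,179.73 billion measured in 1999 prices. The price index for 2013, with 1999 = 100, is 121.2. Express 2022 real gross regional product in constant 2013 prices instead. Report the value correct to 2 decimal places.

$1,429.83 billion

Real gross regional product in 2013 prices = Real gross regional product in 1999 prices × (P_2013/P_1999) = 1179.73 × 1.212 = 1429.83.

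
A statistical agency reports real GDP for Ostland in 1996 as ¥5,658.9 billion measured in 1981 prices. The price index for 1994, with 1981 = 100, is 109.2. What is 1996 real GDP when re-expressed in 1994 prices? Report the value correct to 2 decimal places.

¥6,179.52 billion

Real GDP in 1994 prices = Real GDP in 1981 prices × (P_1994/P_1981) = 5658.9 × 1.092 = 6179.52.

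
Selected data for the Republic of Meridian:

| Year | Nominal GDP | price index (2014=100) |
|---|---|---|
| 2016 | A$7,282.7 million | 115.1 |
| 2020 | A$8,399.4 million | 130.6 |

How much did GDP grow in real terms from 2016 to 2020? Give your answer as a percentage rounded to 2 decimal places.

1.65%

Real GDP 2016 = 7282.7 / 1.151 = 6327.28.
Real GDP 2020 = 8399.4 / 1.306 = 6431.39.
Real growth = 6431.39 / 6327.28 − 1 = 0.0165.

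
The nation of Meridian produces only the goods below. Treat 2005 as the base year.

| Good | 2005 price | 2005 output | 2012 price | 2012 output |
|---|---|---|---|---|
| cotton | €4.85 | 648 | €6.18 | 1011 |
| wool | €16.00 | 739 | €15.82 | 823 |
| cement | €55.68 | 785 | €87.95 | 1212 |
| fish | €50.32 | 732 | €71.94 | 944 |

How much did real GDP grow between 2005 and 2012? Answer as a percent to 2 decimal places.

Real GDP 2005 = Nominal GDP 2005 = 4.85·648 + 16.00·739 + 55.68·785 + 50.32·732 = 95509.84.
Real GDP 2012 (at 2005 prices) = 4.85·1011 + 16.00·823 + 55.68·1212 + 50.32·944 = 133057.59.
Real growth = 133057.59/95509.84 − 1 = 0.3931.

39.31%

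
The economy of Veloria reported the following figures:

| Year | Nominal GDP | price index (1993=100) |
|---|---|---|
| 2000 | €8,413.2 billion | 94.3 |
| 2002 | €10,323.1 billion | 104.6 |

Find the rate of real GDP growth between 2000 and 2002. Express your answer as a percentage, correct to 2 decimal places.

10.62%

Deflate each year: 2000 → 8413.2/0.943 = 8921.74; 2002 → 10323.1/1.046 = 9869.12.
So real GDP changed by 9869.12/8921.74 − 1 = 0.1062, i.e. 10.62%.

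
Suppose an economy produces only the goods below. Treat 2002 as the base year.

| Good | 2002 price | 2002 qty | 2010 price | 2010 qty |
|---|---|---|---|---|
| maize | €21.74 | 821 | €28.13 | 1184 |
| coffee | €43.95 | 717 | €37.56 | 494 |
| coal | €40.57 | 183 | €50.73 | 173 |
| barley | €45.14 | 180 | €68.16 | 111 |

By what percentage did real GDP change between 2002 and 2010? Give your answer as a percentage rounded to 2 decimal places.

-8.36%

Real GDP 2002 = Nominal GDP 2002 = 21.74·821 + 43.95·717 + 40.57·183 + 45.14·180 = 64910.20.
Real GDP 2010 (at 2002 prices) = 21.74·1184 + 43.95·494 + 40.57·173 + 45.14·111 = 59480.61.
Real growth = 59480.61/64910.20 − 1 = -0.0836.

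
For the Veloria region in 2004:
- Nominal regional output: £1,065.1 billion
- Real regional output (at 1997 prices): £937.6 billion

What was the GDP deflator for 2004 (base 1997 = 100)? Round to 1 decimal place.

113.6

GDP deflator = (Nominal / Real) × 100 = 1065.1 / 937.6 × 100 = 113.60.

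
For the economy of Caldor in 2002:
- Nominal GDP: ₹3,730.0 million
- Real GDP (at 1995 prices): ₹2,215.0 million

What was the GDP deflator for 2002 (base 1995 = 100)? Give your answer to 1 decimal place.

168.4

GDP deflator = (Nominal / Real) × 100 = 3730.0 / 2215.0 × 100 = 168.40.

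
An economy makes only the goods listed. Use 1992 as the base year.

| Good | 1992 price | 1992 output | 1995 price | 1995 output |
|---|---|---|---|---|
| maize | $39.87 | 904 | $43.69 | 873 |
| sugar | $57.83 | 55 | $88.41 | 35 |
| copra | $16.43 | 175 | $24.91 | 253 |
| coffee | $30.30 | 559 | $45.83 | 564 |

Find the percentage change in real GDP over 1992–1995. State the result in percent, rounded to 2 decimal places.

-1.63%

Real GDP 1992 = Nominal GDP 1992 = 39.87·904 + 57.83·55 + 16.43·175 + 30.30·559 = 59036.08.
Real GDP 1995 (at 1992 prices) = 39.87·873 + 57.83·35 + 16.43·253 + 30.30·564 = 58076.55.
Real growth = 58076.55/59036.08 − 1 = -0.0163.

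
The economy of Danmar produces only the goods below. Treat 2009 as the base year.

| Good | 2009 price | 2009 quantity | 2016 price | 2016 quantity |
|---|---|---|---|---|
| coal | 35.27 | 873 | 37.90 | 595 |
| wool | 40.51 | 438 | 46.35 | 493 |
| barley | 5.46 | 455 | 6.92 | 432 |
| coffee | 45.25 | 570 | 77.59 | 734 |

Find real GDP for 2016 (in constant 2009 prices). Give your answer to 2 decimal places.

Real GDP 2016 = Σ (p_2009 × q_2016) = 35.27·595 + 40.51·493 + 5.46·432 + 45.25·734 = 76529.30.

76529.30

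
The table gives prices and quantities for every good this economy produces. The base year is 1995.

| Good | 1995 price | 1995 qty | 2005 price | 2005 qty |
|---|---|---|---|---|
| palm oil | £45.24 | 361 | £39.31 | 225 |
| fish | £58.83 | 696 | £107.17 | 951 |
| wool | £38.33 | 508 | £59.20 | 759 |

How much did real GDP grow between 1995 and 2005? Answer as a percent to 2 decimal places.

24.07%

Real GDP 1995 = Nominal GDP 1995 = 45.24·361 + 58.83·696 + 38.33·508 = 76748.96.
Real GDP 2005 (at 1995 prices) = 45.24·225 + 58.83·951 + 38.33·759 = 95218.80.
Real growth = 95218.80/76748.96 − 1 = 0.2407.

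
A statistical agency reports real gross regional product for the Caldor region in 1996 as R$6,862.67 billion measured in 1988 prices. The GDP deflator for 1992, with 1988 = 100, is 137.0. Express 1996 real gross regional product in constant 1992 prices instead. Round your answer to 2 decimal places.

Real gross regional product in 1992 prices = Real gross regional product in 1988 prices × (P_1992/P_1988) = 6862.67 × 1.370 = 9401.86.

R$9,401.86 billion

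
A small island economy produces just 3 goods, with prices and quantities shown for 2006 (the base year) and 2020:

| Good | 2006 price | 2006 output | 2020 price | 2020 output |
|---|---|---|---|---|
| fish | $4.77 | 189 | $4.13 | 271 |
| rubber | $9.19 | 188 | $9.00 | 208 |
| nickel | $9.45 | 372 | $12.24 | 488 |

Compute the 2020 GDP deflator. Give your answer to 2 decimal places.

114.70

Nominal GDP 2020 = 4.13·271 + 9.00·208 + 12.24·488 = 8964.35.
Real GDP 2020 (at 2006 prices) = 4.77·271 + 9.19·208 + 9.45·488 = 7815.79.
Deflator = Nominal/Real × 100 = 8964.35/7815.79 × 100 = 114.695.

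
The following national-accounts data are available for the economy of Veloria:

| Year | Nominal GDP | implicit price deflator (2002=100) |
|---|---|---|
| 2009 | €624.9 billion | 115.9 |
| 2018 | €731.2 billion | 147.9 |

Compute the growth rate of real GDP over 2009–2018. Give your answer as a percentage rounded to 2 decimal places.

Deflate each year: 2009 → 624.9/1.159 = 539.17; 2018 → 731.2/1.479 = 494.39.
So real GDP changed by 494.39/539.17 − 1 = -0.0831, i.e. -8.31%.

-8.31%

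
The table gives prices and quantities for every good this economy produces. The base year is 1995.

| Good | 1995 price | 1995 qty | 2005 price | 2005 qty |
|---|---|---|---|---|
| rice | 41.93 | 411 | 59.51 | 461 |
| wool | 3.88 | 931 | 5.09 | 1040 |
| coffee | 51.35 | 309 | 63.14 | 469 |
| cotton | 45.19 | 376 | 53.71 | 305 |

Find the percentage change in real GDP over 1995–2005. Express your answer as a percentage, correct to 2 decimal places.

Real GDP 1995 = Nominal GDP 1995 = 41.93·411 + 3.88·931 + 51.35·309 + 45.19·376 = 53704.10.
Real GDP 2005 (at 1995 prices) = 41.93·461 + 3.88·1040 + 51.35·469 + 45.19·305 = 61231.03.
Real growth = 61231.03/53704.10 − 1 = 0.1402.

14.02%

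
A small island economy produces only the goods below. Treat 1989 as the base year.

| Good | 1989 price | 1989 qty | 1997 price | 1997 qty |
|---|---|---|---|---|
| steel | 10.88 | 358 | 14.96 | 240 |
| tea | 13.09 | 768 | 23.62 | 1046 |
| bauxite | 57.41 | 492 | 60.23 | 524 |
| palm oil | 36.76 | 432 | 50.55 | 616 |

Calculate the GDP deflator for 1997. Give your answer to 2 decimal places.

Nominal GDP 1997 = 14.96·240 + 23.62·1046 + 60.23·524 + 50.55·616 = 90996.24.
Real GDP 1997 (at 1989 prices) = 10.88·240 + 13.09·1046 + 57.41·524 + 36.76·616 = 69030.34.
Deflator = Nominal/Real × 100 = 90996.24/69030.34 × 100 = 131.821.

131.82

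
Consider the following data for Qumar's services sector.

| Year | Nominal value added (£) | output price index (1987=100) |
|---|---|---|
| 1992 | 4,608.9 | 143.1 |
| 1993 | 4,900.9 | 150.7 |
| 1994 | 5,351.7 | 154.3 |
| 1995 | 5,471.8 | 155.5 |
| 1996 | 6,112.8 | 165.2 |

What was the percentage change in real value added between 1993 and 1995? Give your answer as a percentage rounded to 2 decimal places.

8.20%

Real value added 1993 = 4900.9/1.507 = 3252.09.
Real value added 1995 = 5471.8/1.555 = 3518.84.
Change = 3518.84/3252.09 − 1 = 0.0820.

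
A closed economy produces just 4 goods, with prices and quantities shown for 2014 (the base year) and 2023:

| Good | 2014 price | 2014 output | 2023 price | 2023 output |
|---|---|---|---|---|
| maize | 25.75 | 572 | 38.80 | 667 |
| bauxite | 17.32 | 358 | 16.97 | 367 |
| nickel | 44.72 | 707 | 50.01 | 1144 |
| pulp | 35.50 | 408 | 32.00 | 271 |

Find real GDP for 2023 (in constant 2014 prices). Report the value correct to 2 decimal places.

84311.87

Real GDP 2023 = Σ (p_2014 × q_2023) = 25.75·667 + 17.32·367 + 44.72·1144 + 35.50·271 = 84311.87.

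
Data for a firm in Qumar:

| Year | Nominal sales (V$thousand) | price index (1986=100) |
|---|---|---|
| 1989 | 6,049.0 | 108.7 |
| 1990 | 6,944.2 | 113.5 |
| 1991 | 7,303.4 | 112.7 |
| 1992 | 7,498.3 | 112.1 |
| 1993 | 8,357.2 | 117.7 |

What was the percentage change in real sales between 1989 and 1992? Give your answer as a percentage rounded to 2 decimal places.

Real sales 1989 = 6049.0/1.087 = 5564.86.
Real sales 1992 = 7498.3/1.121 = 6688.94.
Change = 6688.94/5564.86 − 1 = 0.2020.

20.20%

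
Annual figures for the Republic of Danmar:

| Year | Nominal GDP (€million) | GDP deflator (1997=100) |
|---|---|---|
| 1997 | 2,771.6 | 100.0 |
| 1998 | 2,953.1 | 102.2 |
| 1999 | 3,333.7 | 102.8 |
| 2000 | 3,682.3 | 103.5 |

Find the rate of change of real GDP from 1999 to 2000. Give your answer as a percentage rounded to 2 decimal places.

Real GDP 1999 = 3333.7/1.028 = 3242.90.
Real GDP 2000 = 3682.3/1.035 = 3557.78.
Change = 3557.78/3242.90 − 1 = 0.0971.

9.71%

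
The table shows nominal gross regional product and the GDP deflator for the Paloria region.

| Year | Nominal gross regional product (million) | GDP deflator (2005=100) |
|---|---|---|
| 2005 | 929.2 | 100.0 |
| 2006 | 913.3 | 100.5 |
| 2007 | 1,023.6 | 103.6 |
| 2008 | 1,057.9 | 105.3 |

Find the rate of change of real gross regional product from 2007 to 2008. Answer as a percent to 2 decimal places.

Real gross regional product 2007 = 1023.6/1.036 = 988.03.
Real gross regional product 2008 = 1057.9/1.053 = 1004.65.
Change = 1004.65/988.03 − 1 = 0.0168.

1.68%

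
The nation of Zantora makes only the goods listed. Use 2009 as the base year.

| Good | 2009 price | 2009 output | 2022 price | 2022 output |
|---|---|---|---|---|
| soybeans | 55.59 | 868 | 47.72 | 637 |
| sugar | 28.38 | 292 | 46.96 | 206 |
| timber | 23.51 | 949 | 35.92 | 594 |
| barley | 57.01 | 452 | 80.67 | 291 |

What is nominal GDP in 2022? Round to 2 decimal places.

Nominal GDP 2022 = Σ (p_2022 × q_2022) = 47.72·637 + 46.96·206 + 35.92·594 + 80.67·291 = 84882.85.

84882.85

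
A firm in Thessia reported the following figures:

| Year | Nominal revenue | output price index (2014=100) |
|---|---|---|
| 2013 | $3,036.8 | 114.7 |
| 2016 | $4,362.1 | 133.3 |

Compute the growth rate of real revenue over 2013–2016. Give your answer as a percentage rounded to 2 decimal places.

23.60%

Deflate each year: 2013 → 3036.8/1.147 = 2647.60; 2016 → 4362.1/1.333 = 3272.39.
So real revenue changed by 3272.39/2647.60 − 1 = 0.2360, i.e. 23.60%.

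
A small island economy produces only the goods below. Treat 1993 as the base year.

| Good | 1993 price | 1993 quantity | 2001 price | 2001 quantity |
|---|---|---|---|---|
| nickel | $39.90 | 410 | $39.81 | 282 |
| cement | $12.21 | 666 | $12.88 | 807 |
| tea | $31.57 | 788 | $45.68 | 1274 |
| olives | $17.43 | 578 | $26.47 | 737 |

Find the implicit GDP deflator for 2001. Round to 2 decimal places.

Nominal GDP 2001 = 39.81·282 + 12.88·807 + 45.68·1274 + 26.47·737 = 99325.29.
Real GDP 2001 (at 1993 prices) = 39.90·282 + 12.21·807 + 31.57·1274 + 17.43·737 = 74171.36.
Deflator = Nominal/Real × 100 = 99325.29/74171.36 × 100 = 133.913.

133.91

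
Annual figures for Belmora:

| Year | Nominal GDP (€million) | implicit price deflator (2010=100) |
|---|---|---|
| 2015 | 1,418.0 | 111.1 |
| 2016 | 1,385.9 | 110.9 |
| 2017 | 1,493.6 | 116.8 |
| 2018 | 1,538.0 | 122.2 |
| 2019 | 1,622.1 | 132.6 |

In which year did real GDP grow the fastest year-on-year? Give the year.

2016: real = 1385.9/1.109 = 1249.68; growth vs 2015 (1276.33) = -2.09%.
2017: real = 1493.6/1.168 = 1278.77; growth vs 2016 (1249.68) = 2.33%.
2018: real = 1538.0/1.222 = 1258.59; growth vs 2017 (1278.77) = -1.58%.
2019: real = 1622.1/1.326 = 1223.30; growth vs 2018 (1258.59) = -2.80%.

2017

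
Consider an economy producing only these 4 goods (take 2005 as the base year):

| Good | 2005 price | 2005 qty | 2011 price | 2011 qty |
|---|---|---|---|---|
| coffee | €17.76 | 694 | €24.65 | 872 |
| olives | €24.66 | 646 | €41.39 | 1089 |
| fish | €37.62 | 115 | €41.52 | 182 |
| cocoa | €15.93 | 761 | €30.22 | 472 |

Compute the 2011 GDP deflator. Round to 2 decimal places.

Nominal GDP 2011 = 24.65·872 + 41.39·1089 + 41.52·182 + 30.22·472 = 88388.99.
Real GDP 2011 (at 2005 prices) = 17.76·872 + 24.66·1089 + 37.62·182 + 15.93·472 = 56707.26.
Deflator = Nominal/Real × 100 = 88388.99/56707.26 × 100 = 155.869.

155.87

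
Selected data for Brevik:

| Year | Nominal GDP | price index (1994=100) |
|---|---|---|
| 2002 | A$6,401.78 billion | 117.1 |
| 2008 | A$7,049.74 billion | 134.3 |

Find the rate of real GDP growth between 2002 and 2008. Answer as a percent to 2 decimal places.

Deflate each year: 2002 → 6401.78/1.171 = 5466.93; 2008 → 7049.74/1.343 = 5249.25.
So real GDP changed by 5249.25/5466.93 − 1 = -0.0398, i.e. -3.98%.

-3.98%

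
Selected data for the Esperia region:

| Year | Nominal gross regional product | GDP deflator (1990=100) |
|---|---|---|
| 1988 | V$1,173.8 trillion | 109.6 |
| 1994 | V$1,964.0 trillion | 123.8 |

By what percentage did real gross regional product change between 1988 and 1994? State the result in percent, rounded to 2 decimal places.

48.13%

Deflate each year: 1988 → 1173.8/1.096 = 1070.99; 1994 → 1964.0/1.238 = 1586.43.
So real gross regional product changed by 1586.43/1070.99 − 1 = 0.4813, i.e. 48.13%.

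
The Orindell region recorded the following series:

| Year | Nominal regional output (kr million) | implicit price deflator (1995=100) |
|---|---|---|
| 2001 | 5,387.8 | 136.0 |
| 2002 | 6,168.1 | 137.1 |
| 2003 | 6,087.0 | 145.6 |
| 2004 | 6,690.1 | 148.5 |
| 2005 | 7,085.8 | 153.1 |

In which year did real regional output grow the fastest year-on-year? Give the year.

2002

2002: real = 6168.1/1.371 = 4498.98; growth vs 2001 (3961.62) = 13.56%.
2003: real = 6087.0/1.456 = 4180.63; growth vs 2002 (4498.98) = -7.08%.
2004: real = 6690.1/1.485 = 4505.12; growth vs 2003 (4180.63) = 7.76%.
2005: real = 7085.8/1.531 = 4628.22; growth vs 2004 (4505.12) = 2.73%.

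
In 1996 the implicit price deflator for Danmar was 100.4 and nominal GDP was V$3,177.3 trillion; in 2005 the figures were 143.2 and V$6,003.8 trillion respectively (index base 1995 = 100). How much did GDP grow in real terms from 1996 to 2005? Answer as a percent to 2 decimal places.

32.48%

Real GDP 1996 = 3177.3 / 1.004 = 3164.64.
Real GDP 2005 = 6003.8 / 1.432 = 4192.60.
Real growth = 4192.60 / 3164.64 − 1 = 0.3248.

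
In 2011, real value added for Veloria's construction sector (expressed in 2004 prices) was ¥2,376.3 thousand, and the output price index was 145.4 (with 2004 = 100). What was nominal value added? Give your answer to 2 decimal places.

Nominal value added = Real × (output price index/100) = 2376.3 × 1.454 = 3455.14.

¥3,455.14 thousand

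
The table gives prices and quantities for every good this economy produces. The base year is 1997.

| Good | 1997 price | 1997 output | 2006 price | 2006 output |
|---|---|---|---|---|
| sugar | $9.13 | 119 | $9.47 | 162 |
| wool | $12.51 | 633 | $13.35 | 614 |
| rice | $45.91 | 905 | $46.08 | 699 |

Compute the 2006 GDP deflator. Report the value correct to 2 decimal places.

Nominal GDP 2006 = 9.47·162 + 13.35·614 + 46.08·699 = 41940.96.
Real GDP 2006 (at 1997 prices) = 9.13·162 + 12.51·614 + 45.91·699 = 41251.29.
Deflator = Nominal/Real × 100 = 41940.96/41251.29 × 100 = 101.672.

101.67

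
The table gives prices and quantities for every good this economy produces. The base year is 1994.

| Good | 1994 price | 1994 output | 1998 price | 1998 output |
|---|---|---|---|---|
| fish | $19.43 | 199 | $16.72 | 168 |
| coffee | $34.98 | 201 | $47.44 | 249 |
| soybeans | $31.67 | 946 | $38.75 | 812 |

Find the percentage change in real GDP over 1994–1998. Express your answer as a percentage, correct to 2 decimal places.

-7.75%

Real GDP 1994 = Nominal GDP 1994 = 19.43·199 + 34.98·201 + 31.67·946 = 40857.37.
Real GDP 1998 (at 1994 prices) = 19.43·168 + 34.98·249 + 31.67·812 = 37690.30.
Real growth = 37690.30/40857.37 − 1 = -0.0775.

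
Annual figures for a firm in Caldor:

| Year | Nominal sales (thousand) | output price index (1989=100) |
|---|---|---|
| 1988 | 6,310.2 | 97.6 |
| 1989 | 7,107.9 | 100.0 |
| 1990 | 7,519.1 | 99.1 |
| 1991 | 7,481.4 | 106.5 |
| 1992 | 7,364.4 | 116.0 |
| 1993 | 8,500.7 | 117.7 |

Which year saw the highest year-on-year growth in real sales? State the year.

1989: real = 7107.9/1.000 = 7107.90; growth vs 1988 (6465.37) = 9.94%.
1990: real = 7519.1/0.991 = 7587.39; growth vs 1989 (7107.90) = 6.75%.
1991: real = 7481.4/1.065 = 7024.79; growth vs 1990 (7587.39) = -7.41%.
1992: real = 7364.4/1.160 = 6348.62; growth vs 1991 (7024.79) = -9.63%.
1993: real = 8500.7/1.177 = 7222.34; growth vs 1992 (6348.62) = 13.76%.

1993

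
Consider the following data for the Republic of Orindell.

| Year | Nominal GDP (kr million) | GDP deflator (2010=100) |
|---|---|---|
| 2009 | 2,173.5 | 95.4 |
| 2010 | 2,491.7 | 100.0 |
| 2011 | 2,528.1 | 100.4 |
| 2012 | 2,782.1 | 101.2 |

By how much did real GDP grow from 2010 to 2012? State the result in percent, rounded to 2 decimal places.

Real GDP 2010 = 2491.7/1.000 = 2491.70.
Real GDP 2012 = 2782.1/1.012 = 2749.11.
Change = 2749.11/2491.70 − 1 = 0.1033.

10.33%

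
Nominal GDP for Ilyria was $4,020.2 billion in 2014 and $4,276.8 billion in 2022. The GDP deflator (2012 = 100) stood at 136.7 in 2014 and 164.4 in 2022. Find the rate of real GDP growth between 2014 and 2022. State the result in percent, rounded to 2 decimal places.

Deflate each year: 2014 → 4020.2/1.367 = 2940.89; 2022 → 4276.8/1.644 = 2601.46.
So real GDP changed by 2601.46/2940.89 − 1 = -0.1154, i.e. -11.54%.

-11.54%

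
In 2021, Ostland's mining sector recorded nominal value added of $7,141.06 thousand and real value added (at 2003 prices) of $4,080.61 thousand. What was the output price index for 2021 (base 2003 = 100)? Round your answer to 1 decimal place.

175.0

output price index = (Nominal / Real) × 100 = 7141.06 / 4080.61 × 100 = 175.00.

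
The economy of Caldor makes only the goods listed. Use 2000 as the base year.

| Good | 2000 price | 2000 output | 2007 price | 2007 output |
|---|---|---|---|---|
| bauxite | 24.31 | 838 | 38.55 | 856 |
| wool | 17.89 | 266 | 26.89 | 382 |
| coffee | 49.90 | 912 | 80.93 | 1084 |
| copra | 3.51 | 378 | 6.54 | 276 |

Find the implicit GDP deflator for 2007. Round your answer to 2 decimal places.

Nominal GDP 2007 = 38.55·856 + 26.89·382 + 80.93·1084 + 6.54·276 = 132803.94.
Real GDP 2007 (at 2000 prices) = 24.31·856 + 17.89·382 + 49.90·1084 + 3.51·276 = 82703.70.
Deflator = Nominal/Real × 100 = 132803.94/82703.70 × 100 = 160.578.

160.58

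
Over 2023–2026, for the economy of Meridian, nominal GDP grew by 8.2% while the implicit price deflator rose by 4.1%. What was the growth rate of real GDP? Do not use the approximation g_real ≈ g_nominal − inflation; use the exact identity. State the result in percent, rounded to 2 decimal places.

3.94%

(1 + g_nom) = (1 + g_real)(1 + π), so g_real = 1.0820 / 1.0410 − 1 = 0.03939.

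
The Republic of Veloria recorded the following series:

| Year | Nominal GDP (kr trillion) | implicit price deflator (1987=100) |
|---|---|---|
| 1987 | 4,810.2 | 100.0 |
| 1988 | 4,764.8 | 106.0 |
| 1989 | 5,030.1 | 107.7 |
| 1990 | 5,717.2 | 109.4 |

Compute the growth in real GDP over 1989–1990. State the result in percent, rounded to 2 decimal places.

Real GDP 1989 = 5030.1/1.077 = 4670.47.
Real GDP 1990 = 5717.2/1.094 = 5225.96.
Change = 5225.96/4670.47 − 1 = 0.1189.

11.89%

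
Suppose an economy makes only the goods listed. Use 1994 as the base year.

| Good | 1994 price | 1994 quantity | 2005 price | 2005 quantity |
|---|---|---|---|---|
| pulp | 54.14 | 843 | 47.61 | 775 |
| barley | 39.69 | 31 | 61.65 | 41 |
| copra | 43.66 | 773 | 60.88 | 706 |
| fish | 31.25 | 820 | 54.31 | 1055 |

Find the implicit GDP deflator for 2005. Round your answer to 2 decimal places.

130.10

Nominal GDP 2005 = 47.61·775 + 61.65·41 + 60.88·706 + 54.31·1055 = 139703.73.
Real GDP 2005 (at 1994 prices) = 54.14·775 + 39.69·41 + 43.66·706 + 31.25·1055 = 107378.50.
Deflator = Nominal/Real × 100 = 139703.73/107378.50 × 100 = 130.104.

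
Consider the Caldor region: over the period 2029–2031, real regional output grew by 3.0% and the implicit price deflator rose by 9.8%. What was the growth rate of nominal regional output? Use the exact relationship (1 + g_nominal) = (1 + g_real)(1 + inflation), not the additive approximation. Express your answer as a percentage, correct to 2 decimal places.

(1 + g_nom) = (1 + g_real)(1 + π) = 1.0300 × 1.0980 = 1.13094.

13.09%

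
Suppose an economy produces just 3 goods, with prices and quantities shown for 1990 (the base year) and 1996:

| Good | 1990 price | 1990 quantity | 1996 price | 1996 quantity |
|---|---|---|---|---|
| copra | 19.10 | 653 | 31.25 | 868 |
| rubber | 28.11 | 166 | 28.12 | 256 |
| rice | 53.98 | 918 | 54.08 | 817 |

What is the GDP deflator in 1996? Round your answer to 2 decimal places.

Nominal GDP 1996 = 31.25·868 + 28.12·256 + 54.08·817 = 78507.08.
Real GDP 1996 (at 1990 prices) = 19.10·868 + 28.11·256 + 53.98·817 = 67876.62.
Deflator = Nominal/Real × 100 = 78507.08/67876.62 × 100 = 115.661.

115.66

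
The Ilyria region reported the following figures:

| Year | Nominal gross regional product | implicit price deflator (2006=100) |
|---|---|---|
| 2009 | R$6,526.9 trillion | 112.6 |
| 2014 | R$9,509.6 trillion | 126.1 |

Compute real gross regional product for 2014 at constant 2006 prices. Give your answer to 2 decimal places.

R$7,541.32 trillion

Real gross regional product = Nominal / (implicit price deflator/100) = 9509.6 / 1.261 = 7541.32.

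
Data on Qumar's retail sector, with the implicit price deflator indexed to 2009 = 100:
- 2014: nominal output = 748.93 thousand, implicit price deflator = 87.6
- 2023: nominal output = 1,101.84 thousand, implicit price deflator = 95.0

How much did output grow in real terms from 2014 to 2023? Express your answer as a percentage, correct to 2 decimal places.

Real output 2014 = 748.93 / 0.876 = 854.94.
Real output 2023 = 1101.84 / 0.950 = 1159.83.
Real growth = 1159.83 / 854.94 − 1 = 0.3566.

35.66%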